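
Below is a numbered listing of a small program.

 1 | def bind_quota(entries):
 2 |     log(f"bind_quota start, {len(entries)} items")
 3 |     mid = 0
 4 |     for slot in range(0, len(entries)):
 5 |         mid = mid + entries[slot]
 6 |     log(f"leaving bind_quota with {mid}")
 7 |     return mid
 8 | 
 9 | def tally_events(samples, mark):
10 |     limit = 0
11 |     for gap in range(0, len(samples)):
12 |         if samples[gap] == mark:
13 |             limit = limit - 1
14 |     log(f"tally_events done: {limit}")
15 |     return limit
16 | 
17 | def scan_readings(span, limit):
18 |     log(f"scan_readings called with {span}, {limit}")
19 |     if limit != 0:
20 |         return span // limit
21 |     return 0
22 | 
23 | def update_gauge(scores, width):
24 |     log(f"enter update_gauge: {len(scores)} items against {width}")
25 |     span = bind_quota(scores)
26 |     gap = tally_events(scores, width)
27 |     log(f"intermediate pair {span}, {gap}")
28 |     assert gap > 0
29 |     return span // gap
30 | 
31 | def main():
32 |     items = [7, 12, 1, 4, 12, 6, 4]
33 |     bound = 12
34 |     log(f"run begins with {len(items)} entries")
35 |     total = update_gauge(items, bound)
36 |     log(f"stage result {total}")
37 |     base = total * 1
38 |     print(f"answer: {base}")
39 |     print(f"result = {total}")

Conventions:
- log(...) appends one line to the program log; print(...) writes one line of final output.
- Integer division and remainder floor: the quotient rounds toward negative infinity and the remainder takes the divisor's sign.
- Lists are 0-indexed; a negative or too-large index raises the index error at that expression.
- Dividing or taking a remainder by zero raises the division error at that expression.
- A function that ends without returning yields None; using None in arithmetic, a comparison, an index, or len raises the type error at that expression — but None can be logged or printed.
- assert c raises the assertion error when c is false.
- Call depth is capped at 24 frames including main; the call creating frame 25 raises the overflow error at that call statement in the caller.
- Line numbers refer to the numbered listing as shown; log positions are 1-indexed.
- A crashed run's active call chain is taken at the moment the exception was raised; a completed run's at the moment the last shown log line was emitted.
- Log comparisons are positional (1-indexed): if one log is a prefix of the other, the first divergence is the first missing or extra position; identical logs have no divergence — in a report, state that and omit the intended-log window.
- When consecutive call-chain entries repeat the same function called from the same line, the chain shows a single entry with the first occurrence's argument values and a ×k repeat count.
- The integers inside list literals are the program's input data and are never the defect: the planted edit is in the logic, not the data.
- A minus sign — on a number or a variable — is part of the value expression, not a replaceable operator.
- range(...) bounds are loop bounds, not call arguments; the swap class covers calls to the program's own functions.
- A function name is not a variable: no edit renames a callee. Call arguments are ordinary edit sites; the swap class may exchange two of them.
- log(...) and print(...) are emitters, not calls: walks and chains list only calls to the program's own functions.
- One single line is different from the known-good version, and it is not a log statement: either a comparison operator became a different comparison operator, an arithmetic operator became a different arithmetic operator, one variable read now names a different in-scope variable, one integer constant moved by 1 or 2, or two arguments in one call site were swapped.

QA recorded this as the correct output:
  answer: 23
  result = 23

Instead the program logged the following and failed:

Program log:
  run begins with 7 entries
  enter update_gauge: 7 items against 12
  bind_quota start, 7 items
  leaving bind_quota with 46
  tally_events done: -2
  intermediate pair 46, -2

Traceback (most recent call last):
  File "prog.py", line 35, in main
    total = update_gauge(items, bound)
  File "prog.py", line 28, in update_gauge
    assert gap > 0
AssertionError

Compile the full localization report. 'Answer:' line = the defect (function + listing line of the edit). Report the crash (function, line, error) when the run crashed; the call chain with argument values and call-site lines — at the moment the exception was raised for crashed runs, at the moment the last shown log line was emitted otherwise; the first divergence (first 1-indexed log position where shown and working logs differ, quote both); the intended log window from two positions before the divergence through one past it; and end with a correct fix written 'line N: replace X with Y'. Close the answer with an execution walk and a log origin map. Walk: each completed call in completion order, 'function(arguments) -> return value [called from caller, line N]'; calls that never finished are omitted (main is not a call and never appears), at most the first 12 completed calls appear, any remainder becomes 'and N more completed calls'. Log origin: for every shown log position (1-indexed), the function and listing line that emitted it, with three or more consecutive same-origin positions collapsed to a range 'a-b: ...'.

Answer: the defect is in tally_events at line 13.
Key fact: Log line 5 is where behavior first shows: 'tally_events done: -2' appears instead of 'tally_events done: 2'.
Crash: update_gauge, line 28, AssertionError.
Call chain: main -> update_gauge([7, 12, 1, 4, 12, 6, 4], 12) (called at line 35).
First divergence: position 5; shown 'tally_events done: -2' vs intended 'tally_events done: 2'.
Intended log window:
  3: bind_quota start, 7 items
  4: leaving bind_quota with 46
  5: tally_events done: 2
  6: intermediate pair 46, 2
Execution walk:
  bind_quota([7, 12, 1, 4, 12, 6, 4]) -> 46  [called from update_gauge, line 25]
  tally_events([7, 12, 1, 4, 12, 6, 4], 12) -> -2  [called from update_gauge, line 26]
Log origin:
  1: emitted by main (line 34)
  2: emitted by update_gauge (line 24)
  3: emitted by bind_quota (line 2)
  4: emitted by bind_quota (line 6)
  5: emitted by tally_events (line 14)
  6: emitted by update_gauge (line 27)
A correct fix: line 13: replace `-` with `+`.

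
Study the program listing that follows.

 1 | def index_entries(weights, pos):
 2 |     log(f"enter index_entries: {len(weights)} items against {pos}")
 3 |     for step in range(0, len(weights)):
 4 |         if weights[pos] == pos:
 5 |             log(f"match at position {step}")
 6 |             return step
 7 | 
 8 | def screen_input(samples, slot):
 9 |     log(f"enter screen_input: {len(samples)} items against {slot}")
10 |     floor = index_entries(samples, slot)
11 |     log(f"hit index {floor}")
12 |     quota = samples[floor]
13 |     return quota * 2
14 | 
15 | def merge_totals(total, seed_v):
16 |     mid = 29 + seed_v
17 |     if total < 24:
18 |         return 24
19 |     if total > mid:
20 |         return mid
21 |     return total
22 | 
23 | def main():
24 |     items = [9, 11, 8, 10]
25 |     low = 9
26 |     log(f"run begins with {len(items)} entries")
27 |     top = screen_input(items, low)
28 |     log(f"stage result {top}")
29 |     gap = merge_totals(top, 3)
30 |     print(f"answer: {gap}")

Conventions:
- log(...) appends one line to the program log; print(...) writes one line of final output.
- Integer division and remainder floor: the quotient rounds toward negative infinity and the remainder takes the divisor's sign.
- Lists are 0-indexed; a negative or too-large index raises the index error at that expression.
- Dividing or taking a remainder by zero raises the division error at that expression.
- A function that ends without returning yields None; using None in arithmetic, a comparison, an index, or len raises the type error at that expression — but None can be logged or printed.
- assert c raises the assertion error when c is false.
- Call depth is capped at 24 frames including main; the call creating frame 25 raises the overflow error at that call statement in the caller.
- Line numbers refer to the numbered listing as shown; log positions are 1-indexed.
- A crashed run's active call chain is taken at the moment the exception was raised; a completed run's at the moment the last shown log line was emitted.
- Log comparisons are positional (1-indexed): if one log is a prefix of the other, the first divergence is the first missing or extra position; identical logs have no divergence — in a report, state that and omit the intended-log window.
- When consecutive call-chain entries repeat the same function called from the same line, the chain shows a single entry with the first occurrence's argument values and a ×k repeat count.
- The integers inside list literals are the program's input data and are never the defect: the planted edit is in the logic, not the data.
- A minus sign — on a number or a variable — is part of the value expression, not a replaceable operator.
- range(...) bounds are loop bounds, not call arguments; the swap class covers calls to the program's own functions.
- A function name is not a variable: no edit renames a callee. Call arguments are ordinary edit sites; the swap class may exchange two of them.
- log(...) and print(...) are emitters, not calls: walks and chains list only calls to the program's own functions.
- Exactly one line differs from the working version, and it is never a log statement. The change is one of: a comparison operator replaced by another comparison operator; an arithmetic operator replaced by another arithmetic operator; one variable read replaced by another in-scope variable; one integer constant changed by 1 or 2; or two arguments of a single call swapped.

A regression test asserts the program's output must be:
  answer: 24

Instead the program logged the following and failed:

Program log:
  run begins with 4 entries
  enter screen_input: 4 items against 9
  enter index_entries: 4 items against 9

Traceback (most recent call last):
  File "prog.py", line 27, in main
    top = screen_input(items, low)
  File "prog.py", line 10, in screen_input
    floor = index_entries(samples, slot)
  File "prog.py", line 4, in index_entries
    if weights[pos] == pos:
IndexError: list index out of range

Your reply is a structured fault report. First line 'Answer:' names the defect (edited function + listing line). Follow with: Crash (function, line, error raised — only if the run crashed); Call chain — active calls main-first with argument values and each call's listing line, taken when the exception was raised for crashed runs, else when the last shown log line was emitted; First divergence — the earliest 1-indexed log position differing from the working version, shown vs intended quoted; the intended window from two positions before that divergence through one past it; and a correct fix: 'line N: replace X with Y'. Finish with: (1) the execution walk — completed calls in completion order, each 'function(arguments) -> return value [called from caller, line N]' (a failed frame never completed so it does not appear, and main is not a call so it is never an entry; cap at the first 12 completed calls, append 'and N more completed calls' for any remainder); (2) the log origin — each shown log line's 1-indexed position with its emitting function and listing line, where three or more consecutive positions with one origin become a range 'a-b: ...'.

Answer: the defect is in index_entries at line 4.
Key fact: After 3 matching log lines the faulty run goes silent, while the working version continues with 'match at position 0'.
Crash: index_entries, line 4, IndexError.
Call chain: main -> screen_input([9, 11, 8, 10], 9) (called at line 27) -> index_entries([9, 11, 8, 10], 9) (called at line 10).
First divergence: position 4; the shown log stops at 3 lines while the working version next logs 'match at position 0'.
Intended log window:
  2: enter screen_input: 4 items against 9
  3: enter index_entries: 4 items against 9
  4: match at position 0
  5: hit index 0
Execution walk:
  (no call completed)
Origin of each log line:
  1 — main, line 26
  2 — screen_input, line 9
  3 — index_entries, line 2
A correct fix: line 4: replace `weights[pos]` with `weights[step]`.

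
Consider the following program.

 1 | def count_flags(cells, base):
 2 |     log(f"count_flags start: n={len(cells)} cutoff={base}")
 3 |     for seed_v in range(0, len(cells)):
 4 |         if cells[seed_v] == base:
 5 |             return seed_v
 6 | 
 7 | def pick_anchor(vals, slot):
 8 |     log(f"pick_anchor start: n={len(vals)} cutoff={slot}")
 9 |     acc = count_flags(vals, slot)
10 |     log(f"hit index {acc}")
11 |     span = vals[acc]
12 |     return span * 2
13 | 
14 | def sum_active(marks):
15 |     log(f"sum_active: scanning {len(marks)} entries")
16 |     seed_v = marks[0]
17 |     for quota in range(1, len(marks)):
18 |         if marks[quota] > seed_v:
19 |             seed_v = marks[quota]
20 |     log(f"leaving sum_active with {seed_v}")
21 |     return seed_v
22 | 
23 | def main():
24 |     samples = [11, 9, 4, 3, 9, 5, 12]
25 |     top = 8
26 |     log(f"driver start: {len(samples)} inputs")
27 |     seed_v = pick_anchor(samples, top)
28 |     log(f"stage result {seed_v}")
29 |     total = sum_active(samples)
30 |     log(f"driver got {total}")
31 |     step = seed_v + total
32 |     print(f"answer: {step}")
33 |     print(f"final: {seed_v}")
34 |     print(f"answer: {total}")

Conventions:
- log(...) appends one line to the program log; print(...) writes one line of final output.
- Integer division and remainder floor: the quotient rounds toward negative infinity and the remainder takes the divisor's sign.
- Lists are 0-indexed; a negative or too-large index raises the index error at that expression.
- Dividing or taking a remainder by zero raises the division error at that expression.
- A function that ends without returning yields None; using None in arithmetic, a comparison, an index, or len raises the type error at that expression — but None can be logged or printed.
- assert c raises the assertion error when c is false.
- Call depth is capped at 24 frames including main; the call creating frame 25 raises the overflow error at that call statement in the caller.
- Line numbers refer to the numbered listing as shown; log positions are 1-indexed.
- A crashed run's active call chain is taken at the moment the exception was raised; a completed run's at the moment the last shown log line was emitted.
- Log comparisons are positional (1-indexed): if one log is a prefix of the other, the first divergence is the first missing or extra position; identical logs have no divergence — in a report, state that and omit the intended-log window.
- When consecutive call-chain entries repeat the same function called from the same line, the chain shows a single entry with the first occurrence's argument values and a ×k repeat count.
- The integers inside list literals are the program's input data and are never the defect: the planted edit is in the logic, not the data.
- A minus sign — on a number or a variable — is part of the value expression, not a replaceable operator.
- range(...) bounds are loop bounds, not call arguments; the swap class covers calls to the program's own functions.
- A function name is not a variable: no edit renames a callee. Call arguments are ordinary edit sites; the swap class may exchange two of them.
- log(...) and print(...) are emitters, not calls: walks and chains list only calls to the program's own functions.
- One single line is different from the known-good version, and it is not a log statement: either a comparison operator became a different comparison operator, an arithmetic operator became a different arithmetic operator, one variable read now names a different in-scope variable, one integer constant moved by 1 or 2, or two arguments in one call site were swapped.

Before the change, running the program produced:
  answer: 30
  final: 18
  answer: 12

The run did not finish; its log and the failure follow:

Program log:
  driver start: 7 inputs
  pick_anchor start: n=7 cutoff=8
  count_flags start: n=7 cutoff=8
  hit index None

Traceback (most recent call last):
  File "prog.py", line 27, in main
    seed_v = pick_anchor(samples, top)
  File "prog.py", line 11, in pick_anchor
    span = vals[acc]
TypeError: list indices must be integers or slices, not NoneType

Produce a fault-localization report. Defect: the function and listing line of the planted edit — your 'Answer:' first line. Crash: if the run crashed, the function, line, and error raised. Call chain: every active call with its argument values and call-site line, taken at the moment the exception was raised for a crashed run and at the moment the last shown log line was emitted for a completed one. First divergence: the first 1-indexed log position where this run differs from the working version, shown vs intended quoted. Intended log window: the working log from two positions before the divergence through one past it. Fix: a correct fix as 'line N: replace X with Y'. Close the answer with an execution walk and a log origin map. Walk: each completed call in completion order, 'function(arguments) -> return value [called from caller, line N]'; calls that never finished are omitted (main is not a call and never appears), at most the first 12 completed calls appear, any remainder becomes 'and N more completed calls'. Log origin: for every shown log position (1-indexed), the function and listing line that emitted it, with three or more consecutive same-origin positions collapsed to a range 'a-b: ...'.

Answer: the defect is in main at line 25.
Key observation: The log first diverges at position 2: the faulty run prints 'pick_anchor start: n=7 cutoff=8' where the working version prints 'pick_anchor start: n=7 cutoff=9'.
Crash: pick_anchor, line 11, TypeError.
Call chain: main -> pick_anchor([11, 9, 4, 3, 9, 5, 12], 8) (called at line 27).
First divergence: position 2 — shown 'pick_anchor start: n=7 cutoff=8', intended 'pick_anchor start: n=7 cutoff=9'.
Intended log window:
  1: driver start: 7 inputs
  2: pick_anchor start: n=7 cutoff=9
  3: count_flags start: n=7 cutoff=9
Execution walk:
  count_flags([11, 9, 4, 3, 9, 5, 12], 8) -> None  [called from pick_anchor, line 9]
Log origin:
  1 — main, line 26
  2 — pick_anchor, line 8
  3 — count_flags, line 2
  4 — pick_anchor, line 10
A correct fix: line 25: replace `8` with `9`.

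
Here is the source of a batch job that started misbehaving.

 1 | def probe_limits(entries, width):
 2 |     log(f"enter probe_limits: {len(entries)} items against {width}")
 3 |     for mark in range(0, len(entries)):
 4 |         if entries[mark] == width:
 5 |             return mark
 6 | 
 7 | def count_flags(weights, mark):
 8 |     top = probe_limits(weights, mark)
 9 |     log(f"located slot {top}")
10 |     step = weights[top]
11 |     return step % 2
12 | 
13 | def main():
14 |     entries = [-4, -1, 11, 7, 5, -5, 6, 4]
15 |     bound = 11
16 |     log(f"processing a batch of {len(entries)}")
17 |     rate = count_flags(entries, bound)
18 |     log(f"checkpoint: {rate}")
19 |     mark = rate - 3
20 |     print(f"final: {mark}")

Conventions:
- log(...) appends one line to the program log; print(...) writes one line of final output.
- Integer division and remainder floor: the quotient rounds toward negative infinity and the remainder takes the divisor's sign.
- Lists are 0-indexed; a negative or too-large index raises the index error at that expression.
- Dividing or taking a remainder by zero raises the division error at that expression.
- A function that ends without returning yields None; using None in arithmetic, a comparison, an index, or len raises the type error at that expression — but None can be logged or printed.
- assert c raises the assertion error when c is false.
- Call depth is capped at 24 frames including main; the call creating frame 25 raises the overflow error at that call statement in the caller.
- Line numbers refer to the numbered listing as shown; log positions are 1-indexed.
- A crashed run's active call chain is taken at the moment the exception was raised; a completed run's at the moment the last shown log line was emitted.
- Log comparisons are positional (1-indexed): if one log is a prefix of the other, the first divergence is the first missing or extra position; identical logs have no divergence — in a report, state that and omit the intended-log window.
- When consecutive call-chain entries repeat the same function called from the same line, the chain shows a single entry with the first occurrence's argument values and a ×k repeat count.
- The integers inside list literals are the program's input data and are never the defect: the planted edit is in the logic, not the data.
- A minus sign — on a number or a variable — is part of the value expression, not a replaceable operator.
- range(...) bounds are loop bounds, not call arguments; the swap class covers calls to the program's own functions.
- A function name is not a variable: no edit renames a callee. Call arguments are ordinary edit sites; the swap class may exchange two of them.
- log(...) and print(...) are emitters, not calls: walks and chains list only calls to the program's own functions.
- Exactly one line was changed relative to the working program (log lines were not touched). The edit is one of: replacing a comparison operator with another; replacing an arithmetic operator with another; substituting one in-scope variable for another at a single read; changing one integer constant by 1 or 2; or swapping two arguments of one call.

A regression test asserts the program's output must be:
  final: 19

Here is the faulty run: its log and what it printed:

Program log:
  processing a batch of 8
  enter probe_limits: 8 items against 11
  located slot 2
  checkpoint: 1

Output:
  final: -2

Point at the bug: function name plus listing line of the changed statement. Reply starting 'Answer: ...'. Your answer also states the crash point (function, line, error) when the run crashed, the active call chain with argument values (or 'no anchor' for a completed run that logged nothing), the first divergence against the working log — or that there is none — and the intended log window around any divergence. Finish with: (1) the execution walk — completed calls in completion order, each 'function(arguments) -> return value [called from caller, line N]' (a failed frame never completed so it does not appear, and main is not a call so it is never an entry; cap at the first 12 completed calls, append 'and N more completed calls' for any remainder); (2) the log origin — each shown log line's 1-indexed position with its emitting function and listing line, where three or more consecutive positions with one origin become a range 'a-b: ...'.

Answer: the defect is in count_flags at line 11.
The tell: The log first diverges at position 4: the faulty run prints 'checkpoint: 1' where the working version prints 'checkpoint: 22'.
Call chain: main.
First divergence: at position 4 the run shows 'checkpoint: 1' where the working version logs 'checkpoint: 22'.
Intended log window:
  2: enter probe_limits: 8 items against 11
  3: located slot 2
  4: checkpoint: 22
Execution walk:
  probe_limits([-4, -1, 11, 7, 5, -5, 6, 4], 11) -> 2  [called from count_flags, line 8]
  count_flags([-4, -1, 11, 7, 5, -5, 6, 4], 11) -> 1  [called from main, line 17]
Origin of each log line:
  1: from main, line 16
  2: from probe_limits, line 2
  3: from count_flags, line 9
  4: from main, line 18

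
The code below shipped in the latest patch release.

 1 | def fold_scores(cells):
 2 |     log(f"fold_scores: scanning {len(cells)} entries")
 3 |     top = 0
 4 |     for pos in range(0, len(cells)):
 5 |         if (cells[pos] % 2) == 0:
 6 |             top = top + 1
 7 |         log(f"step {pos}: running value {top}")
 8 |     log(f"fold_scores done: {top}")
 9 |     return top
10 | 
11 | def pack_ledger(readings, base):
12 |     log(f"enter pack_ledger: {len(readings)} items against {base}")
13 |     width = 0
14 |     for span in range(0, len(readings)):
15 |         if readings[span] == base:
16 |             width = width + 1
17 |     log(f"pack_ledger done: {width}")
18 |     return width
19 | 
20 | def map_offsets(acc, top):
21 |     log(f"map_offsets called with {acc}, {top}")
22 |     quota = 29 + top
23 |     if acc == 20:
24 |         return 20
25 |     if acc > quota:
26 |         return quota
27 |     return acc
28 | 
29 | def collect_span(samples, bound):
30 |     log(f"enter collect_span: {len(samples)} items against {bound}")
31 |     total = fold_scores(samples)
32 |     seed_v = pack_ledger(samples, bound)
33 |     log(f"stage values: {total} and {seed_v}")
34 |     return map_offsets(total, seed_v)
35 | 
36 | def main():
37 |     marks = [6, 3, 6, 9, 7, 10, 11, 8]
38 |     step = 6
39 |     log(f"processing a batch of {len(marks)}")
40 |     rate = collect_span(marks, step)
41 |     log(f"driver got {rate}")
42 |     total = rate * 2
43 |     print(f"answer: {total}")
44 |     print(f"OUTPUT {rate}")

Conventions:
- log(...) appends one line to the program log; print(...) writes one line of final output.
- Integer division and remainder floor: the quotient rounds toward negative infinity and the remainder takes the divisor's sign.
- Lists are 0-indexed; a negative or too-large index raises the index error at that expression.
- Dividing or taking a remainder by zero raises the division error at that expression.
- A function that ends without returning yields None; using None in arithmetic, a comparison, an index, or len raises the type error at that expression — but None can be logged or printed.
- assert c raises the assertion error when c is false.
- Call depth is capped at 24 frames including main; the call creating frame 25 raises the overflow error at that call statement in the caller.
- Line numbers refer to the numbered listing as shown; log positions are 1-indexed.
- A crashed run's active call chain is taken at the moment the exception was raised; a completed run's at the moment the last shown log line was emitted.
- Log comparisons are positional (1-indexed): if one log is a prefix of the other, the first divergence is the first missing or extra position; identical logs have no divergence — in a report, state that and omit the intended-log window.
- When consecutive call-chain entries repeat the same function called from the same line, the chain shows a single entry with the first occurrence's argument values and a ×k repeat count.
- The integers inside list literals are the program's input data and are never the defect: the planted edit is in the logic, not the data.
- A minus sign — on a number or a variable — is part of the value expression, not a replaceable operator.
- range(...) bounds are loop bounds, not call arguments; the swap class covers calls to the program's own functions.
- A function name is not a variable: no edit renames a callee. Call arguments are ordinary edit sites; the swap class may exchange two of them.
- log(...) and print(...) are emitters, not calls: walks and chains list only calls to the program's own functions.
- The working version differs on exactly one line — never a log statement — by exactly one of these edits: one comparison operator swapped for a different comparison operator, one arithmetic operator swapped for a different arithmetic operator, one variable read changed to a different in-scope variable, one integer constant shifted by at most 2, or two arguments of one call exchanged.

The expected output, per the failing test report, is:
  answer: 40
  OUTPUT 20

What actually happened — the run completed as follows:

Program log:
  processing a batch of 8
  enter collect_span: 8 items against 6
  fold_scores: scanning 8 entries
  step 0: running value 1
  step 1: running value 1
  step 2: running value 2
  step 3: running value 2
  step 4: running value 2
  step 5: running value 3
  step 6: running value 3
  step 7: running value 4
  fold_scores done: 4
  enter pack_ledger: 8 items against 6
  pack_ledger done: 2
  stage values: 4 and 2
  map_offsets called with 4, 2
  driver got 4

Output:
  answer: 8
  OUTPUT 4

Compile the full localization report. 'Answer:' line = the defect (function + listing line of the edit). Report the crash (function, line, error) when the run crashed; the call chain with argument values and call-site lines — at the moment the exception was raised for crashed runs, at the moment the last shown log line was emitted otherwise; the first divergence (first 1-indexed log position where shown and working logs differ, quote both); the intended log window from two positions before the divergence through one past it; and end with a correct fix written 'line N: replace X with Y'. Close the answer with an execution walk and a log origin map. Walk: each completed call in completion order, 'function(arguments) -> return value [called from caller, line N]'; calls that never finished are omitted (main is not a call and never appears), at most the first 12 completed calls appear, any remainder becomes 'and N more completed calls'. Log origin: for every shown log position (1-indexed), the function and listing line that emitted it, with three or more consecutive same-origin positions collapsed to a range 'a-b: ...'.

Answer: the defect is in map_offsets at line 23.
Core observation: The earliest visible damage is log position 17 — 'driver got 4' rather than the intended 'driver got 20'.
Call chain: main.
First divergence: at position 17 the run shows 'driver got 4' where the working version logs 'driver got 20'.
Intended log window:
  15: stage values: 4 and 2
  16: map_offsets called with 4, 2
  17: driver got 20
Execution walk:
  fold_scores([6, 3, 6, 9, 7, 10, 11, 8]) -> 4  [called from collect_span, line 31]
  pack_ledger([6, 3, 6, 9, 7, 10, 11, 8], 6) -> 2  [called from collect_span, line 32]
  map_offsets(4, 2) -> 4  [called from collect_span, line 34]
  collect_span([6, 3, 6, 9, 7, 10, 11, 8], 6) -> 4  [called from main, line 40]
Origin of each log line:
  1: emitted by main (line 39)
  2: emitted by collect_span (line 30)
  3: emitted by fold_scores (line 2)
  4-11: emitted by fold_scores (line 7)
  12: emitted by fold_scores (line 8)
  13: emitted by pack_ledger (line 12)
  14: emitted by pack_ledger (line 17)
  15: emitted by collect_span (line 33)
  16: emitted by map_offsets (line 21)
  17: emitted by main (line 41)
A correct fix: line 23: replace `==` with `<`.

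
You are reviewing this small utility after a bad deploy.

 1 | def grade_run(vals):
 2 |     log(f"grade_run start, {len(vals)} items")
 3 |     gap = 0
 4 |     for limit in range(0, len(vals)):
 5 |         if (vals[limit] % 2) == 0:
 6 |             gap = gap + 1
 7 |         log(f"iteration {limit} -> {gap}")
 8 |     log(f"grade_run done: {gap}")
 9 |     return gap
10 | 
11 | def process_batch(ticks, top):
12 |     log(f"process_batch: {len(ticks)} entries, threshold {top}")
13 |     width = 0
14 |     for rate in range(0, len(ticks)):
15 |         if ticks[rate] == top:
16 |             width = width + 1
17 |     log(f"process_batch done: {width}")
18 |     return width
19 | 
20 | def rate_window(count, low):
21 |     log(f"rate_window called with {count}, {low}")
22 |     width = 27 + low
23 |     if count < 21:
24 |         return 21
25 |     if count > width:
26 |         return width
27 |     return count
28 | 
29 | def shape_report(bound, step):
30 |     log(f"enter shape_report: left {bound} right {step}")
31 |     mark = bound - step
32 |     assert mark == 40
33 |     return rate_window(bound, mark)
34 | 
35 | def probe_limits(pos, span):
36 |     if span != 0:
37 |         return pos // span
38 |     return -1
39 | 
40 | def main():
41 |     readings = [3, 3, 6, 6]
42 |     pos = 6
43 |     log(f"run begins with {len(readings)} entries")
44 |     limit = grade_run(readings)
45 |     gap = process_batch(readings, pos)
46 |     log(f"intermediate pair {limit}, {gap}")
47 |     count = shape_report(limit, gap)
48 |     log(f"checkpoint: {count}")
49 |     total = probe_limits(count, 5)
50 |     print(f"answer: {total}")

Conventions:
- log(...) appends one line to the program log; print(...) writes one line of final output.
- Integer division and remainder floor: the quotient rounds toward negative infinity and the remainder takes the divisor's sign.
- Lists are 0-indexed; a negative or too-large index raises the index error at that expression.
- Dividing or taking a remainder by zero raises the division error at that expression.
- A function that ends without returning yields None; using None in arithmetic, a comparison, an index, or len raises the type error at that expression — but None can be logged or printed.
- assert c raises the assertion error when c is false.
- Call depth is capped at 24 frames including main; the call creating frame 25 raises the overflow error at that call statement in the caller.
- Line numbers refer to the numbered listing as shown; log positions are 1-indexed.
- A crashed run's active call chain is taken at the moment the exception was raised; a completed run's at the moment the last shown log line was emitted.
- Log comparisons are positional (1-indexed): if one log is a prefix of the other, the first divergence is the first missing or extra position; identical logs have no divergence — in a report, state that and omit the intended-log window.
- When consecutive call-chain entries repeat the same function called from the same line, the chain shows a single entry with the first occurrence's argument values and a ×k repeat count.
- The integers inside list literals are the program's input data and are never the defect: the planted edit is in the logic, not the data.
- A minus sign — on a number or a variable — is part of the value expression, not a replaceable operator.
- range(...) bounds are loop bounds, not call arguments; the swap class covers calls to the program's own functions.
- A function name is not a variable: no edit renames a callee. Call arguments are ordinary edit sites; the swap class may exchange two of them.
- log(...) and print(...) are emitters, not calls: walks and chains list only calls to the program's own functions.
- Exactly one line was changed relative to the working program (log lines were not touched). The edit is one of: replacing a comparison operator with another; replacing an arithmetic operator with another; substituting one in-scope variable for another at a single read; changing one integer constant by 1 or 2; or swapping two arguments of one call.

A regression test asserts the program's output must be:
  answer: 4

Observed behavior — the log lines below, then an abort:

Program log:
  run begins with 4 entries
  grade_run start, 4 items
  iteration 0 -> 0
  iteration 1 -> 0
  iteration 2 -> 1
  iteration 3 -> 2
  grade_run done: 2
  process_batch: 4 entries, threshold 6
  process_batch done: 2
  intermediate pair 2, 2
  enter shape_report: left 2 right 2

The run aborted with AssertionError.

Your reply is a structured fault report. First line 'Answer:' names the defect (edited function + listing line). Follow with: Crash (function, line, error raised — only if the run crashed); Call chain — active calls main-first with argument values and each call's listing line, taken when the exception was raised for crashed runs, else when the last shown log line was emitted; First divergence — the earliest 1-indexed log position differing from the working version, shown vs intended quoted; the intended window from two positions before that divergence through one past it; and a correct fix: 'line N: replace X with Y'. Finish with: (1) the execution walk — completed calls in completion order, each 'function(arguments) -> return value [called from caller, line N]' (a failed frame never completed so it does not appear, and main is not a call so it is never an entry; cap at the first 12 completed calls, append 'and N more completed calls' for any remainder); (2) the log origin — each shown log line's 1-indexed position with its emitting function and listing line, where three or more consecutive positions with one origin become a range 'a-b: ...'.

Answer: the defect is in shape_report at line 32.
Key observation: After 11 matching log lines the faulty run goes silent, while the working version continues with 'rate_window called with 2, 0'.
Crash: shape_report, line 32, AssertionError.
Call chain: main -> shape_report(2, 2) (called at line 47).
First divergence: position 12 (shown log ended at 11 lines; the working version continues: 'rate_window called with 2, 0').
Intended log window:
  10: intermediate pair 2, 2
  11: enter shape_report: left 2 right 2
  12: rate_window called with 2, 0
  13: checkpoint: 21
Execution walk:
  grade_run([3, 3, 6, 6]) -> 2  [called from main, line 44]
  process_batch([3, 3, 6, 6], 6) -> 2  [called from main, line 45]
Log origin:
  1: logged in main at line 43
  2: logged in grade_run at line 2
  3-6: logged in grade_run at line 7
  7: logged in grade_run at line 8
  8: logged in process_batch at line 12
  9: logged in process_batch at line 17
  10: logged in main at line 46
  11: logged in shape_report at line 30
A correct fix: line 32: replace `==` with `<=`.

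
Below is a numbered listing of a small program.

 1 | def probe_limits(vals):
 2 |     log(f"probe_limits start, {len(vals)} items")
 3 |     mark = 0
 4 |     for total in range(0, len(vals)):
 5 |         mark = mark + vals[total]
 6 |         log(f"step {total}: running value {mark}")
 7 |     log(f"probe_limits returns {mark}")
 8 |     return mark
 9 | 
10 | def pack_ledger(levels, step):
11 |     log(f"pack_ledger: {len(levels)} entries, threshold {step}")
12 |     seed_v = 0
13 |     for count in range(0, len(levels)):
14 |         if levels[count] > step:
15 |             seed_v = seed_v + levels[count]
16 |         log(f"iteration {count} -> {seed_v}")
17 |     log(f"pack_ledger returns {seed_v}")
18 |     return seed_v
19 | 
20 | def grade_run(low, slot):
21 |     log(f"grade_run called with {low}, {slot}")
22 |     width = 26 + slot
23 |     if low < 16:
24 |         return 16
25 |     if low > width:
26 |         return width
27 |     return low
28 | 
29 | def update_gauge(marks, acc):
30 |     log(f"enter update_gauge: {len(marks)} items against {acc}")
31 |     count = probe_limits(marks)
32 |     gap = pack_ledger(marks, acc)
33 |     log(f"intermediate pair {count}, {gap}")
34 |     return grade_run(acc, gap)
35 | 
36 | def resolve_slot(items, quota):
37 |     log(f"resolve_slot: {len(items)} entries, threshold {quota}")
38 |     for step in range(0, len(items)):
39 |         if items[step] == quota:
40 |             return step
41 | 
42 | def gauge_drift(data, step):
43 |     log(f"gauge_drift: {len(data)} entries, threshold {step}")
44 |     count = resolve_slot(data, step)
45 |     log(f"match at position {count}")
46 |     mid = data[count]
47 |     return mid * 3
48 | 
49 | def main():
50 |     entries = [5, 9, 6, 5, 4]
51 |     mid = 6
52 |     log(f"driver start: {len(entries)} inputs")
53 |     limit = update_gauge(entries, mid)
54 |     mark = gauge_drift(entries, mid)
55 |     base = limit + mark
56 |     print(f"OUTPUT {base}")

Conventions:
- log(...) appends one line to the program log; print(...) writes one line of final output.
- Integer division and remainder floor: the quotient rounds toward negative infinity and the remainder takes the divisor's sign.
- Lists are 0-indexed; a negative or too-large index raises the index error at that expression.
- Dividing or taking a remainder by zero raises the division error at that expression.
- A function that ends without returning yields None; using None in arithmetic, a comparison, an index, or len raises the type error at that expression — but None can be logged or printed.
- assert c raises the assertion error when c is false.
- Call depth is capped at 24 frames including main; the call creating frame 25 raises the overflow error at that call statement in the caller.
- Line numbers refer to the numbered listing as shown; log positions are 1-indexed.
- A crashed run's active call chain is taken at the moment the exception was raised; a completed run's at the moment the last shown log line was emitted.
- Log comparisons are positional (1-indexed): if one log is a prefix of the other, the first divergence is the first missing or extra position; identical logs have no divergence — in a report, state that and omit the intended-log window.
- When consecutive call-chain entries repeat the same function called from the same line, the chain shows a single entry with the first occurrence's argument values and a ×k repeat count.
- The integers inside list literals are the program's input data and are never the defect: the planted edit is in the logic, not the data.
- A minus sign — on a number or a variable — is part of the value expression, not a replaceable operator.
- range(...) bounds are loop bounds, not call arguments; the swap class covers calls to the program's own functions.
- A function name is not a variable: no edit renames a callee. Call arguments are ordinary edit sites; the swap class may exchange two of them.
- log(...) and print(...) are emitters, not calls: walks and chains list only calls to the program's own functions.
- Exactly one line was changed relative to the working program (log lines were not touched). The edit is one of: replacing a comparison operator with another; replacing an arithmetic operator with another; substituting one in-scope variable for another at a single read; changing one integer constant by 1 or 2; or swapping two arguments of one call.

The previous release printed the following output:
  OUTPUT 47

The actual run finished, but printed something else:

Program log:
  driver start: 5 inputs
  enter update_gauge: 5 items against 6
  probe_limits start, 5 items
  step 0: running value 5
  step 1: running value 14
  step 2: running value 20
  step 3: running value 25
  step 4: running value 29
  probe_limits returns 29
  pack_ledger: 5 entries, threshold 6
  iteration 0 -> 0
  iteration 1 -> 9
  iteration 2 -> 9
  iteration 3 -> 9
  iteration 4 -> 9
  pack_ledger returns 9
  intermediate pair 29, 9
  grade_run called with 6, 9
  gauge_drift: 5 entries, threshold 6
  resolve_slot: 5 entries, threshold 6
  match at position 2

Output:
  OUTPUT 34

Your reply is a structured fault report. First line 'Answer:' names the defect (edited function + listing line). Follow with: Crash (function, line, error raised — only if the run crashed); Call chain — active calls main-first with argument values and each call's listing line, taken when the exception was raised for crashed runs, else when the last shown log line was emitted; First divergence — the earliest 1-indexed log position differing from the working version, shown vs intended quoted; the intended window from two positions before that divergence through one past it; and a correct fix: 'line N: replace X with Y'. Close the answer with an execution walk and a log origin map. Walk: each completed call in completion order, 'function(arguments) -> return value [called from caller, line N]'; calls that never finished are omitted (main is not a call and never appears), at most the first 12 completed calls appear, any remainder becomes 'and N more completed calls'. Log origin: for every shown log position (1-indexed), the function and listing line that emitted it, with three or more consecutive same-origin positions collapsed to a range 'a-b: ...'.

Answer: the defect is in update_gauge at line 34.
The tell: Position 18 is the first bad log line: 'grade_run called with 6, 9' should read 'grade_run called with 29, 9'.
Call chain: main -> gauge_drift([5, 9, 6, 5, 4], 6) (called at line 54).
First divergence: position 18 — the shown line 'grade_run called with 6, 9' should read 'grade_run called with 29, 9'.
Intended log window:
  16: pack_ledger returns 9
  17: intermediate pair 29, 9
  18: grade_run called with 29, 9
  19: gauge_drift: 5 entries, threshold 6
Execution walk:
  probe_limits([5, 9, 6, 5, 4]) -> 29  [called from update_gauge, line 31]
  pack_ledger([5, 9, 6, 5, 4], 6) -> 9  [called from update_gauge, line 32]
  grade_run(6, 9) -> 16  [called from update_gauge, line 34]
  update_gauge([5, 9, 6, 5, 4], 6) -> 16  [called from main, line 53]
  resolve_slot([5, 9, 6, 5, 4], 6) -> 2  [called from gauge_drift, line 44]
  gauge_drift([5, 9, 6, 5, 4], 6) -> 18  [called from main, line 54]
Log line origins:
  1 — main, line 52
  2 — update_gauge, line 30
  3 — probe_limits, line 2
  4-8 — probe_limits, line 6
  9 — probe_limits, line 7
  10 — pack_ledger, line 11
  11-15 — pack_ledger, line 16
  16 — pack_ledger, line 17
  17 — update_gauge, line 33
  18 — grade_run, line 21
  19 — gauge_drift, line 43
  20 — resolve_slot, line 37
  21 — gauge_drift, line 45
A correct fix: line 34: replace `acc` with `count`.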